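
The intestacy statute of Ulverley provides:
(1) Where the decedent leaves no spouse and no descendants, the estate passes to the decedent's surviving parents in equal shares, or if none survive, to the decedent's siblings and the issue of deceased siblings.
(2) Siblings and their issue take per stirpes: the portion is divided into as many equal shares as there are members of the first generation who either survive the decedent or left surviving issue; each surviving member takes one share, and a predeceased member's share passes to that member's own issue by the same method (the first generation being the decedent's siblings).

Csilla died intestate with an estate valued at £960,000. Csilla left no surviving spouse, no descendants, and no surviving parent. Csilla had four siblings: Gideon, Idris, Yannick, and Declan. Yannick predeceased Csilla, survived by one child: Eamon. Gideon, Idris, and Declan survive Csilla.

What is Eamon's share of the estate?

The entire £960,000 passes to the siblings and their issue.
That amount (£960,000) is divided into 4 shares of £240,000: Gideon, Idris, and Declan each take £240,000; Yannick's £240,000 share passes to Yannick's issue.
Yannick's share (£240,000) passes entirely to Eamon.

Eamon receives £240,000.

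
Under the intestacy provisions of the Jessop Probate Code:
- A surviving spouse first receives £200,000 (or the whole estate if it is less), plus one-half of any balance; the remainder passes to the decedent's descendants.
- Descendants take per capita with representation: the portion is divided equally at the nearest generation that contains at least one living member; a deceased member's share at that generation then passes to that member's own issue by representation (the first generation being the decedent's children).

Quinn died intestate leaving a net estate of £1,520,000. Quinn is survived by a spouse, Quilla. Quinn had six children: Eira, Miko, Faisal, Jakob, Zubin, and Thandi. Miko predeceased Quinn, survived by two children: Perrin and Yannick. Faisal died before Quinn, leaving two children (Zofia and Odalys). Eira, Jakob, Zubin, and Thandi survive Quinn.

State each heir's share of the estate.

Quilla first takes £200,000, leaving a balance of £1,320,000. Quilla then takes one-half of the balance (£660,000), for a total of £860,000. The remaining £660,000 passes to the descendants.
The descendants' portion (£660,000) is divided into 6 shares of £110,000: Eira, Jakob, Zubin, and Thandi each take £110,000; Miko's £110,000 share passes to Miko's issue; Faisal's £110,000 share passes to Faisal's issue.
Miko's share (£110,000) is divided into 2 shares of £55,000: Perrin and Yannick each take £55,000.
Faisal's share (£110,000) is divided into 2 shares of £55,000: Zofia and Odalys each take £55,000.

Quilla: £860,000; Eira: £110,000; Perrin: £55,000; Yannick: £55,000; Zofia: £55,000; Odalys: £55,000; Jakob: £110,000; Zubin: £110,000; Thandi: £110,000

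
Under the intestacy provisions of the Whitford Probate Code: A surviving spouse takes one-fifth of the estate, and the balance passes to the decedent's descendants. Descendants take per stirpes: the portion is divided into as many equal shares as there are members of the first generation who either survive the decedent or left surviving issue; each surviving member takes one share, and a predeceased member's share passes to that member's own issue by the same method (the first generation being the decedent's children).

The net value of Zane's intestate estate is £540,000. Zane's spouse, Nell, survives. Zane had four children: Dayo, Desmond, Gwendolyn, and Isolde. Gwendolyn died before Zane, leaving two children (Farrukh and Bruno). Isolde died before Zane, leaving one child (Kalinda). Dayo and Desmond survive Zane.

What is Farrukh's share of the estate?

Nell takes one-fifth of £540,000 = £108,000. The remaining £432,000 passes to the descendants.
The descendants' portion (£432,000) is divided into 4 shares of £108,000: Dayo and Desmond each take £108,000; Gwendolyn's £108,000 share passes to Gwendolyn's issue; Isolde's £108,000 share passes to Isolde's issue.
Gwendolyn's share (£108,000) is divided into 2 shares of £54,000: Farrukh and Bruno each take £54,000.
Isolde's share (£108,000) passes entirely to Kalinda.

Farrukh receives £54,000.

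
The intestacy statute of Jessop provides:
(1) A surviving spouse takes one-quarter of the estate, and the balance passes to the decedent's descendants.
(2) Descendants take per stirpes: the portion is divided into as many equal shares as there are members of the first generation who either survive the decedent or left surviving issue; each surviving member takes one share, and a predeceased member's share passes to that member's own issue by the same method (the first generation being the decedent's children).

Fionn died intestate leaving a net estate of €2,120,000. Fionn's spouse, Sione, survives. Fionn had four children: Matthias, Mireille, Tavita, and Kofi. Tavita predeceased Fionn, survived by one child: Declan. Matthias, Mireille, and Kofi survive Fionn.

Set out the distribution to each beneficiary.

Sione takes one-quarter of €2,120,000 = €530,000. The remaining €1,590,000 passes to the descendants.
The descendants' portion (€1,590,000) is divided into 4 shares of €397,500: Matthias, Mireille, and Kofi each take €397,500; Tavita's €397,500 share passes to Tavita's issue.
Tavita's share (€397,500) passes entirely to Declan.

Sione: €530,000; Matthias: €397,500; Mireille: €397,500; Declan: €397,500; Kofi: €397,500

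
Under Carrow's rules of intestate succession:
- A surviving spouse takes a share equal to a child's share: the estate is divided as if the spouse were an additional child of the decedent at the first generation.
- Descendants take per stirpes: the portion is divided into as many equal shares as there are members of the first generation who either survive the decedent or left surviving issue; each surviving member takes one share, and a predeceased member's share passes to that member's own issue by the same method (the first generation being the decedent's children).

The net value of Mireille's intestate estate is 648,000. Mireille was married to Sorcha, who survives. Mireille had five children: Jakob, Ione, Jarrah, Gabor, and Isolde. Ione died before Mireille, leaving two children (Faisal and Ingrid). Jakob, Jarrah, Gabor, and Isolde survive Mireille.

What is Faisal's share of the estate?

The spouse counts as an additional share at the children's level, so there are 6 primary shares of 108,000. Sorcha takes one such share (108,000).
The children's combined portion (540,000) is divided into 5 shares of 108,000: Jakob, Jarrah, Gabor, and Isolde each take 108,000; Ione's 108,000 share passes to Ione's issue.
Ione's share (108,000) is divided into 2 shares of 54,000: Faisal and Ingrid each take 54,000.

Faisal receives 54,000.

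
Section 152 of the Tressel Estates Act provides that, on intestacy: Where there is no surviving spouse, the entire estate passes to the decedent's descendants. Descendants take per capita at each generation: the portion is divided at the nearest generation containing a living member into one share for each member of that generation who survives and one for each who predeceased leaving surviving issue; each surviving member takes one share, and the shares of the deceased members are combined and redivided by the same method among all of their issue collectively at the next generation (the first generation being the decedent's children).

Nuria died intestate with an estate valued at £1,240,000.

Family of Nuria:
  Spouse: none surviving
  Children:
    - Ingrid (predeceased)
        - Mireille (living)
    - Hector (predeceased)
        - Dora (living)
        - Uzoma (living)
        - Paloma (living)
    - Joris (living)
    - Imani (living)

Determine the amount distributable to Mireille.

Mireille receives £155,000.

The entire £1,240,000 passes to the descendants.
That amount (£1,240,000) is divided at the children's generation into 4 shares of £310,000. Joris and Imani each take £310,000. The 2 shares of the deceased (Ingrid and Hector) are combined into a pool of £620,000.
That pool (£620,000) is divided at the grandchildren's generation equally among Mireille, Dora, Uzoma, and Paloma: £155,000 each.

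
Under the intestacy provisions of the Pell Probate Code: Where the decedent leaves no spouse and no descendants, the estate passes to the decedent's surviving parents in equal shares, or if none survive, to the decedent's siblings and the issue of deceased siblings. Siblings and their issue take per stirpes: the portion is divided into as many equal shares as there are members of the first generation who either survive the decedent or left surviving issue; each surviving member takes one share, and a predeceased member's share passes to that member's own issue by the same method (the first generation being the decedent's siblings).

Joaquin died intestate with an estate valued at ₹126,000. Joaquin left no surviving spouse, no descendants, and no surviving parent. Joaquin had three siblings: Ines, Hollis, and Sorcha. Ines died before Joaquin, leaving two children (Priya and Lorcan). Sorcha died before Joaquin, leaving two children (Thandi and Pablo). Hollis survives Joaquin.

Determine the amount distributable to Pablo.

The entire ₹126,000 passes to the siblings and their issue.
That amount (₹126,000) is divided into 3 shares of ₹42,000: Hollis takes ₹42,000; Ines's ₹42,000 share passes to Ines's issue; Sorcha's ₹42,000 share passes to Sorcha's issue.
Ines's share (₹42,000) is divided into 2 shares of ₹21,000: Priya and Lorcan each take ₹21,000.
Sorcha's share (₹42,000) is divided into 2 shares of ₹21,000: Thandi and Pablo each take ₹21,000.

Pablo receives ₹21,000.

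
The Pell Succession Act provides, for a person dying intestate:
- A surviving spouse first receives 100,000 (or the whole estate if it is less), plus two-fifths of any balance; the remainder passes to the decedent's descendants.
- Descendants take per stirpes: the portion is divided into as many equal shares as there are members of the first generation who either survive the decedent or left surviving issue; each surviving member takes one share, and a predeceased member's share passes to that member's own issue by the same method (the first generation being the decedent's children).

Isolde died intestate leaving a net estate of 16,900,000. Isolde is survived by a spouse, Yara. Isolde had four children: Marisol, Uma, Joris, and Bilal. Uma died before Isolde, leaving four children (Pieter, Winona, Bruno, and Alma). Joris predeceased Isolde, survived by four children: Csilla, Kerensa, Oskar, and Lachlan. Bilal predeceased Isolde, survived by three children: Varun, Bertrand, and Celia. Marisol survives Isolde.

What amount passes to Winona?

Yara first takes 100,000, leaving a balance of 16,800,000. Yara then takes two-fifths of the balance (6,720,000), for a total of 6,820,000. The remaining 10,080,000 passes to the descendants.
The descendants' portion (10,080,000) is divided into 4 shares of 2,520,000: Marisol takes 2,520,000; Uma's 2,520,000 share passes to Uma's issue; Joris's 2,520,000 share passes to Joris's issue; Bilal's 2,520,000 share passes to Bilal's issue.
Uma's share (2,520,000) is divided into 4 shares of 630,000: Pieter, Winona, Bruno, and Alma each take 630,000.
Joris's share (2,520,000) is divided into 4 shares of 630,000: Csilla, Kerensa, Oskar, and Lachlan each take 630,000.
Bilal's share (2,520,000) is divided into 3 shares of 840,000: Varun, Bertrand, and Celia each take 840,000.

Winona receives 630,000.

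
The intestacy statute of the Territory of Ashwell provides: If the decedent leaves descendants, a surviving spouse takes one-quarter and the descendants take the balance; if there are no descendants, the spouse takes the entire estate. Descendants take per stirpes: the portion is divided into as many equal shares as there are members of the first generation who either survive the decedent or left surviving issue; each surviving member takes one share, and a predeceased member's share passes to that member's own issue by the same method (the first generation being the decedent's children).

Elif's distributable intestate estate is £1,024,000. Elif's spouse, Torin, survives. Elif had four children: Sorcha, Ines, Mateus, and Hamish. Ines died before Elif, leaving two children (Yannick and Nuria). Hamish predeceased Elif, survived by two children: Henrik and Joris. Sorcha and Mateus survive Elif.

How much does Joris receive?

Joris receives £96,000.

Torin takes one-quarter of £1,024,000 = £256,000. The remaining £768,000 passes to the descendants.
The descendants' portion (£768,000) is divided into 4 shares of £192,000: Sorcha and Mateus each take £192,000; Ines's £192,000 share passes to Ines's issue; Hamish's £192,000 share passes to Hamish's issue.
Ines's share (£192,000) is divided into 2 shares of £96,000: Yannick and Nuria each take £96,000.
Hamish's share (£192,000) is divided into 2 shares of £96,000: Henrik and Joris each take £96,000.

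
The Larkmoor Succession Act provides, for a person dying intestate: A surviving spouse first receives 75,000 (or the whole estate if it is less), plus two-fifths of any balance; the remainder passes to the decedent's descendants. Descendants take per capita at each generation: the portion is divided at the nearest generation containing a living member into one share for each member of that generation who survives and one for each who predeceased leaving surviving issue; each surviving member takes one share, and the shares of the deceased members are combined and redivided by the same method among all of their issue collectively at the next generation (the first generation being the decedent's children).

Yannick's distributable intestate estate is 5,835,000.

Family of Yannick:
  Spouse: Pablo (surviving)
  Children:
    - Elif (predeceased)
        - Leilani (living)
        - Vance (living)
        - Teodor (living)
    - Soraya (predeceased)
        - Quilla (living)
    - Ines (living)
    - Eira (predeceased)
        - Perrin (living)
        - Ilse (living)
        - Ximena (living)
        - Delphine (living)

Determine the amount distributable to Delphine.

Delphine receives 324,000.

Pablo first takes 75,000, leaving a balance of 5,760,000. Pablo then takes two-fifths of the balance (2,304,000), for a total of 2,379,000. The remaining 3,456,000 passes to the descendants.
The descendants' portion (3,456,000) is divided at the children's generation into 4 shares of 864,000. Ines takes 864,000. The 3 shares of the deceased (Elif, Soraya, and Eira) are combined into a pool of 2,592,000.
That pool (2,592,000) is divided at the grandchildren's generation equally among Leilani, Vance, Teodor, Quilla, Perrin, Ilse, Ximena, and Delphine: 324,000 each.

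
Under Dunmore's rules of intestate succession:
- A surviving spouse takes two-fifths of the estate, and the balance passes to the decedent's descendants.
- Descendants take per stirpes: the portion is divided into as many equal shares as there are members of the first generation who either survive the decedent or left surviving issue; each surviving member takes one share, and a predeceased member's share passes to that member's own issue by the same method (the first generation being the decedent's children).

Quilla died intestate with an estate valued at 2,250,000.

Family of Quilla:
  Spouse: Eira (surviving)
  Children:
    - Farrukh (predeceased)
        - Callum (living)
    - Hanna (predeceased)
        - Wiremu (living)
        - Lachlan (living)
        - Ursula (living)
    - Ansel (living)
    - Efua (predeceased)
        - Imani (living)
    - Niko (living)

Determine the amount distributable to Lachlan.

Eira takes two-fifths of 2,250,000 = 900,000. The remaining 1,350,000 passes to the descendants.
The descendants' portion (1,350,000) is divided into 5 shares of 270,000: Ansel and Niko each take 270,000; Farrukh's 270,000 share passes to Farrukh's issue; Hanna's 270,000 share passes to Hanna's issue; Efua's 270,000 share passes to Efua's issue.
Farrukh's share (270,000) passes entirely to Callum.
Hanna's share (270,000) is divided into 3 shares of 90,000: Wiremu, Lachlan, and Ursula each take 90,000.
Efua's share (270,000) passes entirely to Imani.

Lachlan receives 90,000.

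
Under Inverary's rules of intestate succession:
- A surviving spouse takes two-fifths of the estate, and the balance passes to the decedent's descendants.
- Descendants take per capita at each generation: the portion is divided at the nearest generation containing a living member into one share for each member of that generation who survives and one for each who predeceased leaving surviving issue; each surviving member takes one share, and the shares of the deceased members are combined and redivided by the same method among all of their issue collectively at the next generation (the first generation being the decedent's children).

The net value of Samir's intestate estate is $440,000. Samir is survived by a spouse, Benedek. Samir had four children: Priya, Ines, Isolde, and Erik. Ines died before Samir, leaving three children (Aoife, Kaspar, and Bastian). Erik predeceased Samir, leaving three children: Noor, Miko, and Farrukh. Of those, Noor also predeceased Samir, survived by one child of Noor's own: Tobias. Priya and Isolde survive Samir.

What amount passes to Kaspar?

Benedek takes two-fifths of $440,000 = $176,000. The remaining $264,000 passes to the descendants.
The descendants' portion ($264,000) is divided at the children's generation into 4 shares of $66,000. Priya and Isolde each take $66,000. The 2 shares of the deceased (Ines and Erik) are combined into a pool of $132,000.
That pool ($132,000) is divided at the grandchildren's generation into 6 shares of $22,000. Aoife, Kaspar, Bastian, Miko, and Farrukh each take $22,000. The remaining share for the deceased Noor ($22,000) is carried to the next generation.
That pool ($22,000) passes entirely to Tobias, the sole taker at the great-grandchildren's generation.

Kaspar receives $22,000.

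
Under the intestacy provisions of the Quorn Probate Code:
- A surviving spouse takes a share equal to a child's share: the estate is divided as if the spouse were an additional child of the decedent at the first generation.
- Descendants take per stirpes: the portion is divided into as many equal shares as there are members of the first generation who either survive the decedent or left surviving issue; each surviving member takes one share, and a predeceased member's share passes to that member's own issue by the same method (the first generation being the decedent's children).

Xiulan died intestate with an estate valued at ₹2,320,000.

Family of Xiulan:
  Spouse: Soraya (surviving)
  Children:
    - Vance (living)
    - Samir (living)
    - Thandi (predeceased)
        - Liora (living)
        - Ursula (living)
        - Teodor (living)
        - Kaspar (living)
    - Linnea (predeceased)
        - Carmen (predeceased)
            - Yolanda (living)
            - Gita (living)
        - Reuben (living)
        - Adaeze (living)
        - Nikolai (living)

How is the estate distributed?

The spouse counts as an additional share at the children's level, so there are 5 primary shares of ₹464,000. Soraya takes one such share (₹464,000).
The children's combined portion (₹1,856,000) is divided into 4 shares of ₹464,000: Vance and Samir each take ₹464,000; Thandi's ₹464,000 share passes to Thandi's issue; Linnea's ₹464,000 share passes to Linnea's issue.
Thandi's share (₹464,000) is divided into 4 shares of ₹116,000: Liora, Ursula, Teodor, and Kaspar each take ₹116,000.
Linnea's share (₹464,000) is divided into 4 shares of ₹116,000: Reuben, Adaeze, and Nikolai each take ₹116,000; Carmen's ₹116,000 share passes to Carmen's issue.
Carmen's share (₹116,000) is divided into 2 shares of ₹58,000: Yolanda and Gita each take ₹58,000.

Soraya: ₹464,000; Vance: ₹464,000; Samir: ₹464,000; Liora: ₹116,000; Ursula: ₹116,000; Teodor: ₹116,000; Kaspar: ₹116,000; Yolanda: ₹58,000; Gita: ₹58,000; Reuben: ₹116,000; Adaeze: ₹116,000; Nikolai: ₹116,000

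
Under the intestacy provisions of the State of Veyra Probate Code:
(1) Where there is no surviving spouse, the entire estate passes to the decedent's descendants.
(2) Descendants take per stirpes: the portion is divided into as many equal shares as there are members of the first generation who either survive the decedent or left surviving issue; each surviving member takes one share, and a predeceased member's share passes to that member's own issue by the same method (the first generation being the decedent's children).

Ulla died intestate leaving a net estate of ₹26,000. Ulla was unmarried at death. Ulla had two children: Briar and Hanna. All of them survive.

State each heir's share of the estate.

Briar: ₹13,000; Hanna: ₹13,000

The entire ₹26,000 passes to the descendants.
That amount (₹26,000) is divided into 2 shares of ₹13,000: Briar and Hanna each take ₹13,000.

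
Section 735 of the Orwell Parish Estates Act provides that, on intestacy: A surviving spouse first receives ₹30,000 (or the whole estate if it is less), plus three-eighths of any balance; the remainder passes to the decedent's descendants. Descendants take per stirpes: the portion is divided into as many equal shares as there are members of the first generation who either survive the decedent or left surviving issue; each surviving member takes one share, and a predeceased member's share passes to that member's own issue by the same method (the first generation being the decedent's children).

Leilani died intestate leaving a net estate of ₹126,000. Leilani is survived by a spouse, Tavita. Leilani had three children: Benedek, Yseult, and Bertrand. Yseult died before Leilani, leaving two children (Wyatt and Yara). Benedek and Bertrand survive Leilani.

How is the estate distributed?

Tavita: ₹66,000; Benedek: ₹20,000; Wyatt: ₹10,000; Yara: ₹10,000; Bertrand: ₹20,000

Tavita first takes ₹30,000, leaving a balance of ₹96,000. Tavita then takes three-eighths of the balance (₹36,000), for a total of ₹66,000. The remaining ₹60,000 passes to the descendants.
The descendants' portion (₹60,000) is divided into 3 shares of ₹20,000: Benedek and Bertrand each take ₹20,000; Yseult's ₹20,000 share passes to Yseult's issue.
Yseult's share (₹20,000) is divided into 2 shares of ₹10,000: Wyatt and Yara each take ₹10,000.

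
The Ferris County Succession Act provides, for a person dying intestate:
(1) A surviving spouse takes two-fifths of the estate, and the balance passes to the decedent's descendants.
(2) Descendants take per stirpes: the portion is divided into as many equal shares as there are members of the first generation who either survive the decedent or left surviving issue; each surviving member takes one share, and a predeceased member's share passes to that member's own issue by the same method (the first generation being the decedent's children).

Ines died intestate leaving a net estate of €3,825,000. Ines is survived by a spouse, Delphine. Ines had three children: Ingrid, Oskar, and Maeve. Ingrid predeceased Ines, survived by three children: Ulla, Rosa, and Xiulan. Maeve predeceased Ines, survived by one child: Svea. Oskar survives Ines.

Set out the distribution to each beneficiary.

Delphine: €1,530,000; Ulla: €255,000; Rosa: €255,000; Xiulan: €255,000; Oskar: €765,000; Svea: €765,000

Delphine takes two-fifths of €3,825,000 = €1,530,000. The remaining €2,295,000 passes to the descendants.
The descendants' portion (€2,295,000) is divided into 3 shares of €765,000: Oskar takes €765,000; Ingrid's €765,000 share passes to Ingrid's issue; Maeve's €765,000 share passes to Maeve's issue.
Ingrid's share (€765,000) is divided into 3 shares of €255,000: Ulla, Rosa, and Xiulan each take €255,000.
Maeve's share (€765,000) passes entirely to Svea.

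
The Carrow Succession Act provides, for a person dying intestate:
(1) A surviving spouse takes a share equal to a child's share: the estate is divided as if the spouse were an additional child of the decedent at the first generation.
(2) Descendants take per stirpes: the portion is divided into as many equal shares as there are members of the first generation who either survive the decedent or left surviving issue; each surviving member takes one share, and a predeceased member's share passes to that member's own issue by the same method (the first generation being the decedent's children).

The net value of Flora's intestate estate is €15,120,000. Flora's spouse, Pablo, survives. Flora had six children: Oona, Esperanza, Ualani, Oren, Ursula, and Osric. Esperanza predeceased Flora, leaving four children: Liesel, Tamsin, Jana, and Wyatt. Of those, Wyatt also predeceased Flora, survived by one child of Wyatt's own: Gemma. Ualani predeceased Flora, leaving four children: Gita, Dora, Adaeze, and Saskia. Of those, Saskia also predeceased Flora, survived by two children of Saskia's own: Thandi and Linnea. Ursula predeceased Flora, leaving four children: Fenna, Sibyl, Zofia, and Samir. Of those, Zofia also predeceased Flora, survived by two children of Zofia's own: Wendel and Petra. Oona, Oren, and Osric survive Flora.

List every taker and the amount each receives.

The spouse counts as an additional share at the children's level, so there are 7 primary shares of €2,160,000. Pablo takes one such share (€2,160,000).
The children's combined portion (€12,960,000) is divided into 6 shares of €2,160,000: Oona, Oren, and Osric each take €2,160,000; Esperanza's €2,160,000 share passes to Esperanza's issue; Ualani's €2,160,000 share passes to Ualani's issue; Ursula's €2,160,000 share passes to Ursula's issue.
Esperanza's share (€2,160,000) is divided into 4 shares of €540,000: Liesel, Tamsin, and Jana each take €540,000; Wyatt's €540,000 share passes to Wyatt's issue.
Wyatt's share (€540,000) passes entirely to Gemma.
Ualani's share (€2,160,000) is divided into 4 shares of €540,000: Gita, Dora, and Adaeze each take €540,000; Saskia's €540,000 share passes to Saskia's issue.
Saskia's share (€540,000) is divided into 2 shares of €270,000: Thandi and Linnea each take €270,000.
Ursula's share (€2,160,000) is divided into 4 shares of €540,000: Fenna, Sibyl, and Samir each take €540,000; Zofia's €540,000 share passes to Zofia's issue.
Zofia's share (€540,000) is divided into 2 shares of €270,000: Wendel and Petra each take €270,000.

Pablo: €2,160,000; Oona: €2,160,000; Liesel: €540,000; Tamsin: €540,000; Jana: €540,000; Gemma: €540,000; Gita: €540,000; Dora: €540,000; Adaeze: €540,000; Thandi: €270,000; Linnea: €270,000; Oren: €2,160,000; Fenna: €540,000; Sibyl: €540,000; Wendel: €270,000; Petra: €270,000; Samir: €540,000; Osric: €2,160,000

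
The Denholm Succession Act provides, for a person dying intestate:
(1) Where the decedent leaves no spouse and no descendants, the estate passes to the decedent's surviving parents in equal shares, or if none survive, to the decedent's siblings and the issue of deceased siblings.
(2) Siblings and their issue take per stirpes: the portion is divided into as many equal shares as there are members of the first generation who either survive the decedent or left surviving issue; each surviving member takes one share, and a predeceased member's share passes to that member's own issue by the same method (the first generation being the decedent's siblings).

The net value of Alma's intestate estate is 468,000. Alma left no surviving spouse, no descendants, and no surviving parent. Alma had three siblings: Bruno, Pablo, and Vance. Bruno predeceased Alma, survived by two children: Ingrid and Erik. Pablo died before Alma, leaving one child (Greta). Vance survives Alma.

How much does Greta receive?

Greta receives 156,000.

The entire 468,000 passes to the siblings and their issue.
That amount (468,000) is divided into 3 shares of 156,000: Vance takes 156,000; Bruno's 156,000 share passes to Bruno's issue; Pablo's 156,000 share passes to Pablo's issue.
Bruno's share (156,000) is divided into 2 shares of 78,000: Ingrid and Erik each take 78,000.
Pablo's share (156,000) passes entirely to Greta.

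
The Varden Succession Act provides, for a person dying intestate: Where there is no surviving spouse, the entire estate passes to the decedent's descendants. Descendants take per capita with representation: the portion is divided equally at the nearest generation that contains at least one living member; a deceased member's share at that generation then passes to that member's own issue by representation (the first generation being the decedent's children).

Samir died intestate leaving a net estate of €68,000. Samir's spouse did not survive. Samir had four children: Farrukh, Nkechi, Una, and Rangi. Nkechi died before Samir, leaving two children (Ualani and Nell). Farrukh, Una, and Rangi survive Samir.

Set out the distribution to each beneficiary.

The entire €68,000 passes to the descendants.
That amount (€68,000) is divided into 4 shares of €17,000: Farrukh, Una, and Rangi each take €17,000; Nkechi's €17,000 share passes to Nkechi's issue.
Nkechi's share (€17,000) is divided into 2 shares of €8,500: Ualani and Nell each take €8,500.

Farrukh: €17,000; Ualani: €8,500; Nell: €8,500; Una: €17,000; Rangi: €17,000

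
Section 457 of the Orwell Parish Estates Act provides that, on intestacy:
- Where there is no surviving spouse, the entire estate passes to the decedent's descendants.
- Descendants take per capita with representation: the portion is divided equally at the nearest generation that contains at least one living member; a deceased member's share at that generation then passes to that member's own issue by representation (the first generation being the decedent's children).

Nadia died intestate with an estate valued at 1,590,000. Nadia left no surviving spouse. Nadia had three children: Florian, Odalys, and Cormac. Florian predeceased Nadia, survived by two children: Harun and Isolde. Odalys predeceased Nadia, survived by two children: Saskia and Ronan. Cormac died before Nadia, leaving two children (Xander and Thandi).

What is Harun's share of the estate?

Harun receives 265,000.

The entire 1,590,000 passes to the descendants.
No child survives, so the initial division is made at the grandchildren's generation.
That amount (1,590,000) is divided into 6 shares of 265,000: Harun, Isolde, Saskia, Ronan, Xander, and Thandi each take 265,000.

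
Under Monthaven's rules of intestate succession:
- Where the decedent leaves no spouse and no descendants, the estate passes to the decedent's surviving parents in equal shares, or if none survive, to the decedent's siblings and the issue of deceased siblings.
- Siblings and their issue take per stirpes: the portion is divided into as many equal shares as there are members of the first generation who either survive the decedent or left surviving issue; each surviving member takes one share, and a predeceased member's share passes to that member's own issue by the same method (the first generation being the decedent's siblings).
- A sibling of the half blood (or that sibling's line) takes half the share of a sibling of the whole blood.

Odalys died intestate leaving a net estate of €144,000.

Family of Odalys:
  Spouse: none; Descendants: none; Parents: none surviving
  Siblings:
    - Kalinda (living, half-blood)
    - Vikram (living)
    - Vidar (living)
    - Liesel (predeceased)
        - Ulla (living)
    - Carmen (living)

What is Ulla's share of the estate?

The entire €144,000 passes to the siblings and their issue.
Counting each half-blood sibling's line as half a unit, there are 9/2 units in €144,000, so one unit is €32,000. Whole-blood lines (Vikram, Vidar, Liesel, and Carmen) take €32,000 each; half-blood lines (Kalinda) take €16,000 each.
Liesel's share (€32,000) passes entirely to Ulla.

Ulla receives €32,000.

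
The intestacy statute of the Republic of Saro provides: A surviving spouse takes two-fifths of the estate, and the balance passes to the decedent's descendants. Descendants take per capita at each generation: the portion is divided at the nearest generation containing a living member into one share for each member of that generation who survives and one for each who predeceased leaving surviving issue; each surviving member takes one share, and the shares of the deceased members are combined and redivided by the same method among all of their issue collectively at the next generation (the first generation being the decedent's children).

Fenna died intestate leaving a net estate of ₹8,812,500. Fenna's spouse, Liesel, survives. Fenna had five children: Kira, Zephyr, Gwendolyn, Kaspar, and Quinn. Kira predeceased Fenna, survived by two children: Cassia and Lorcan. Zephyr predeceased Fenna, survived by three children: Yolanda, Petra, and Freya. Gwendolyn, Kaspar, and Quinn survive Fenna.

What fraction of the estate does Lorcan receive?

Liesel takes two-fifths of ₹8,812,500 = ₹3,525,000. The remaining ₹5,287,500 passes to the descendants.
The descendants' portion (₹5,287,500) is divided at the children's generation into 5 shares of ₹1,057,500. Gwendolyn, Kaspar, and Quinn each take ₹1,057,500. The 2 shares of the deceased (Kira and Zephyr) are combined into a pool of ₹2,115,000.
That pool (₹2,115,000) is divided at the grandchildren's generation equally among Cassia, Lorcan, Yolanda, Petra, and Freya: ₹423,000 each.

Lorcan receives 6/125 of the estate.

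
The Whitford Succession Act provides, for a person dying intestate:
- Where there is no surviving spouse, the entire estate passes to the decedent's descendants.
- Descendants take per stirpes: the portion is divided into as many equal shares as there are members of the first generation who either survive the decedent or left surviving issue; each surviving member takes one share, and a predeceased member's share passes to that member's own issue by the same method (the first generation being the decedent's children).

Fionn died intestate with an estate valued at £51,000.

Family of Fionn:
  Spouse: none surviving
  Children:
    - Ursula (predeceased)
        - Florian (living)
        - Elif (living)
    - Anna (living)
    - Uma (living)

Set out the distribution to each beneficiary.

Florian: £8,500; Elif: £8,500; Anna: £17,000; Uma: £17,000

The entire £51,000 passes to the descendants.
That amount (£51,000) is divided into 3 shares of £17,000: Anna and Uma each take £17,000; Ursula's £17,000 share passes to Ursula's issue.
Ursula's share (£17,000) is divided into 2 shares of £8,500: Florian and Elif each take £8,500.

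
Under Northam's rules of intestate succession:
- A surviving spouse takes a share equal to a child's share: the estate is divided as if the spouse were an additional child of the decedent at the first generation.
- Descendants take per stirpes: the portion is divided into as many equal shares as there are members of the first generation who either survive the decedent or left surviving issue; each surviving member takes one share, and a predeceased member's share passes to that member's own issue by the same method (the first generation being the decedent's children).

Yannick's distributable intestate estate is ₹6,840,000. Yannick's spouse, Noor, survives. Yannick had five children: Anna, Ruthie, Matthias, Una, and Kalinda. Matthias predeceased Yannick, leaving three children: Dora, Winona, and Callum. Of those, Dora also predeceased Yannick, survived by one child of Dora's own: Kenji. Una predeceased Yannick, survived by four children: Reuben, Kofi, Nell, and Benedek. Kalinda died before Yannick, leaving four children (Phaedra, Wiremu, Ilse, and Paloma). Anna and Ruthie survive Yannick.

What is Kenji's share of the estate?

The spouse counts as an additional share at the children's level, so there are 6 primary shares of ₹1,140,000. Noor takes one such share (₹1,140,000).
The children's combined portion (₹5,700,000) is divided into 5 shares of ₹1,140,000: Anna and Ruthie each take ₹1,140,000; Matthias's ₹1,140,000 share passes to Matthias's issue; Una's ₹1,140,000 share passes to Una's issue; Kalinda's ₹1,140,000 share passes to Kalinda's issue.
Matthias's share (₹1,140,000) is divided into 3 shares of ₹380,000: Winona and Callum each take ₹380,000; Dora's ₹380,000 share passes to Dora's issue.
Dora's share (₹380,000) passes entirely to Kenji.
Una's share (₹1,140,000) is divided into 4 shares of ₹285,000: Reuben, Kofi, Nell, and Benedek each take ₹285,000.
Kalinda's share (₹1,140,000) is divided into 4 shares of ₹285,000: Phaedra, Wiremu, Ilse, and Paloma each take ₹285,000.

Kenji receives ₹380,000.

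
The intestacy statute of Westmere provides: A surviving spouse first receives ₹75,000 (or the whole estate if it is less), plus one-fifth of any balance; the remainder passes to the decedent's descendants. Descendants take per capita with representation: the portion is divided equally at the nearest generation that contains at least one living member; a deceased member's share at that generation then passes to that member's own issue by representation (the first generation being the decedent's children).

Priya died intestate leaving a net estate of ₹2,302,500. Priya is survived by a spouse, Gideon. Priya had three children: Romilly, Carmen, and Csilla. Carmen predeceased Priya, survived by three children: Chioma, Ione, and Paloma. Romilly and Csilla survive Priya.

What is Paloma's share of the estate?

Gideon first takes ₹75,000, leaving a balance of ₹2,227,500. Gideon then takes one-fifth of the balance (₹445,500), for a total of ₹520,500. The remaining ₹1,782,000 passes to the descendants.
The descendants' portion (₹1,782,000) is divided into 3 shares of ₹594,000: Romilly and Csilla each take ₹594,000; Carmen's ₹594,000 share passes to Carmen's issue.
Carmen's share (₹594,000) is divided into 3 shares of ₹198,000: Chioma, Ione, and Paloma each take ₹198,000.

Paloma receives ₹198,000.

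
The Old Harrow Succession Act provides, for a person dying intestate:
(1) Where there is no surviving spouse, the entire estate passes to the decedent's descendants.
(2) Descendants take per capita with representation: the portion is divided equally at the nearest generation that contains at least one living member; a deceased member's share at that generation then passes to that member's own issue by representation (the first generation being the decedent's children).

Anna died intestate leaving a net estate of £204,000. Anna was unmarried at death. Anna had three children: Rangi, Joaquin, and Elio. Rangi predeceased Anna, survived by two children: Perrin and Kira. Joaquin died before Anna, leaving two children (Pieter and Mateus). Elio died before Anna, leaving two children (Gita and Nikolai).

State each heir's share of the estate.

The entire £204,000 passes to the descendants.
No child survives, so the initial division is made at the grandchildren's generation.
That amount (£204,000) is divided into 6 shares of £34,000: Perrin, Kira, Pieter, Mateus, Gita, and Nikolai each take £34,000.

Perrin: £34,000; Kira: £34,000; Pieter: £34,000; Mateus: £34,000; Gita: £34,000; Nikolai: £34,000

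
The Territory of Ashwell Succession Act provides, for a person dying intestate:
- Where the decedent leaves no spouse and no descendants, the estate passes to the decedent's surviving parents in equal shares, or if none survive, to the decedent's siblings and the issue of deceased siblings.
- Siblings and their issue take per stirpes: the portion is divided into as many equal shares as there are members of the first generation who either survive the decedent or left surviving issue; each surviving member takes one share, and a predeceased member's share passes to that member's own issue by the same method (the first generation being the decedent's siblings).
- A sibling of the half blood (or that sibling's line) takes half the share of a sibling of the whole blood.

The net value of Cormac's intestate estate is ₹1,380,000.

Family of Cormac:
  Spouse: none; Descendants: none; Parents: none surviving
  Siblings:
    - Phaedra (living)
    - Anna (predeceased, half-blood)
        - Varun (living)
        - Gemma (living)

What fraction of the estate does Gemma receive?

Gemma receives 1/6 of the estate.

The entire ₹1,380,000 passes to the siblings and their issue.
Counting each half-blood sibling's line as half a unit, there are 3/2 units in ₹1,380,000, so one unit is ₹920,000. Whole-blood lines (Phaedra) take ₹920,000 each; half-blood lines (Anna) take ₹460,000 each.
Anna's share (₹460,000) is divided into 2 shares of ₹230,000: Varun and Gemma each take ₹230,000.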